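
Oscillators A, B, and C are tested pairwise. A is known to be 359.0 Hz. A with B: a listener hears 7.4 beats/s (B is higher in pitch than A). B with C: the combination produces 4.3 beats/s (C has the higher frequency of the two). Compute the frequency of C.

370.7 Hz

B is above A, so f_B = 359.0 + 7.4 = 366.4 Hz.
C is above B, so f_C = 366.4 + 4.3 = 370.7 Hz.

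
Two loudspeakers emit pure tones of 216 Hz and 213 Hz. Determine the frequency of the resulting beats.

3 Hz

Beats arise from superposition of two nearby frequencies; the beat rate is |f₁ − f₂|.
|216 − 213| = 3 Hz.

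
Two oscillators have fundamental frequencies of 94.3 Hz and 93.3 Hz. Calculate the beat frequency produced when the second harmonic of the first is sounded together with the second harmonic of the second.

2.0 Hz

Second harmonic of the first: 2·94.3 = 188.6 Hz.
Second harmonic of the second: 2·93.3 = 186.6 Hz.
f_beat = |188.6 − 186.6| = 2.0 Hz.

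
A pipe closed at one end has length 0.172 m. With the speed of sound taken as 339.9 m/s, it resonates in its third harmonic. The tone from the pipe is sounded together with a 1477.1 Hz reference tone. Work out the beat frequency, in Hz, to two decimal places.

5.02 Hz

Closed pipe (odd harmonics): f_n = n·v/(4L) = 3·339.9/(4·0.172) = 1482.1221 Hz.
f_beat = |1482.1221 − 1477.1| = 5.02 Hz.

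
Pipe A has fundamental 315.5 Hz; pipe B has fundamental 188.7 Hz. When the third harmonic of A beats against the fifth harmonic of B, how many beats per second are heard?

3.0 Hz

Third harmonic of the first: 3·315.5 = 946.5 Hz.
Fifth harmonic of the second: 5·188.7 = 943.5 Hz.
f_beat = |946.5 − 943.5| = 3.0 Hz.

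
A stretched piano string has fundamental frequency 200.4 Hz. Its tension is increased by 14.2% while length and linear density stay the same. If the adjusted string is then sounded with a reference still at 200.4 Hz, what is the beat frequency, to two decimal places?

For a string, f ∝ √T, so the new frequency is 200.4·√1.142 = 214.1563 Hz.
f_beat = |214.1563 − 200.4| = 13.76 Hz.

13.76 Hz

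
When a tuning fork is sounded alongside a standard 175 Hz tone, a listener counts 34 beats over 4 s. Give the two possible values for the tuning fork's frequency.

166.5 Hz or 183.5 Hz

Beat frequency = 34/4 = 8.5 Hz.
|f − 175| = 8.5, so f = 175 ± 8.5.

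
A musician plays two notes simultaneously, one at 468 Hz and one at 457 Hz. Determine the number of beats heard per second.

Beats arise from superposition of two nearby frequencies; the beat rate is |f₁ − f₂|.
|468 − 457| = 11 Hz.

11 Hz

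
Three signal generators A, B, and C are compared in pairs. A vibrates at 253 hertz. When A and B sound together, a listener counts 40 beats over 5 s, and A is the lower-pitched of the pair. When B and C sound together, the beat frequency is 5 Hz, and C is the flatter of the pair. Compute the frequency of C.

A–B: Beat frequency = 40/5 = 8 Hz.
B is above A, so f_B = 253 + 8 = 261 Hz.
C is below B, so f_C = 261 − 5 = 256 Hz.

256 Hz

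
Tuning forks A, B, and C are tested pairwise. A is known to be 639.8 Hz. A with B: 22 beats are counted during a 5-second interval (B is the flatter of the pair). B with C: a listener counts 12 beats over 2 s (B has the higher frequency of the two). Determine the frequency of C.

629.4 Hz

A–B: Beat frequency = 22/5 = 4.4 Hz.
B is below A, so f_B = 639.8 − 4.4 = 635.4 Hz.
B–C: Beat frequency = 12/2 = 6 Hz.
C is below B, so f_C = 635.4 − 6 = 629.4 Hz.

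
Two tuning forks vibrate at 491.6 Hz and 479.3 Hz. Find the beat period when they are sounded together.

0.081 s

f_beat = |491.6 − 479.3| = 12.3 Hz.
Beat period T = 1 / f_beat = 1 / 12.3 s.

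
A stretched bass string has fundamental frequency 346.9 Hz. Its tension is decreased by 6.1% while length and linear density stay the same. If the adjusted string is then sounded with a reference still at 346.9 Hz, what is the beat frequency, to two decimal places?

10.75 Hz

For a string, f ∝ √T, so the new frequency is 346.9·√0.939 = 336.1531 Hz.
f_beat = |336.1531 − 346.9| = 10.75 Hz.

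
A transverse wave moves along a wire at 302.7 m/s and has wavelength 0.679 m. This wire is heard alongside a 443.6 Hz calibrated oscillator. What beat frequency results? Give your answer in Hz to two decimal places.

Source frequency f = v/λ = 302.7/0.679 = 445.8027 Hz.
f_beat = |445.8027 − 443.6| = 2.20 Hz.

2.20 Hz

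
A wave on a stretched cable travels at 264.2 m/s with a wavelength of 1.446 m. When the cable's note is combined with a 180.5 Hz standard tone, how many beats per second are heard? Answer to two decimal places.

Source frequency f = v/λ = 264.2/1.446 = 182.7109 Hz.
f_beat = |182.7109 − 180.5| = 2.21 Hz.

2.21 Hz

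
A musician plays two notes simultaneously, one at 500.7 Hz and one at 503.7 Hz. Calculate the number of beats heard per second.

3 Hz

Beats arise from superposition of two nearby frequencies; the beat rate is |f₁ − f₂|.
|500.7 − 503.7| = 3 Hz.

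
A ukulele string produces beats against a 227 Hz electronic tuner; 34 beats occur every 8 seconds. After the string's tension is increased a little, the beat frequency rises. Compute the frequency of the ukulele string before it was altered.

Beat frequency = 34/8 = 4.25 Hz.
|f − 227| = 4.25, so the ukulele string was at either 222.75 Hz or 231.25 Hz.
Higher tension means higher frequency; the adjustment raises the ukulele string's frequency.
The beat rate rose, so the adjustment moved the ukulele string further from 227 Hz — it was already above the reference.

231.25 Hz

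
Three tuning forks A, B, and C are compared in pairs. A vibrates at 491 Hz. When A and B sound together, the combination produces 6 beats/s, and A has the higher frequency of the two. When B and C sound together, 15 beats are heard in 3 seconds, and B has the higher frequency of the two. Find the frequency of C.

480 Hz

B is below A, so f_B = 491 − 6 = 485 Hz.
B–C: Beat frequency = 15/3 = 5 Hz.
C is below B, so f_C = 485 − 5 = 480 Hz.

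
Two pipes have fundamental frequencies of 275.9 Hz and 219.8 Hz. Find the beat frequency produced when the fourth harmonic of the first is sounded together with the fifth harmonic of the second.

4.6 Hz

Fourth harmonic of the first: 4·275.9 = 1103.6 Hz.
Fifth harmonic of the second: 5·219.8 = 1099.0 Hz.
f_beat = |1103.6 − 1099.0| = 4.6 Hz.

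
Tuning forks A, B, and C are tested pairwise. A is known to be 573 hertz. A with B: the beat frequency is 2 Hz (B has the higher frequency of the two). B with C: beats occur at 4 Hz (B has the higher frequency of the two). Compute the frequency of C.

B is above A, so f_B = 573 + 2 = 575 Hz.
C is below B, so f_C = 575 − 4 = 571 Hz.

571 Hz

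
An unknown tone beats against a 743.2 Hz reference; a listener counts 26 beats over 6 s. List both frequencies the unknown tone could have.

Beat frequency = 26/6 = 4.3333 Hz.
|f − 743.2| = 4.3333, so f = 743.2 ± 4.3333.

738.8667 Hz or 747.5333 Hz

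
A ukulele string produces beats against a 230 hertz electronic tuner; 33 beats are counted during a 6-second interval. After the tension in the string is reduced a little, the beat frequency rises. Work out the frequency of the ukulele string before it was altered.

224.5 Hz

Beat frequency = 33/6 = 5.5 Hz.
|f − 230| = 5.5, so the ukulele string was at either 224.5 Hz or 235.5 Hz.
Lower tension means lower frequency; the adjustment lowers the ukulele string's frequency.
The beat rate rose, so the adjustment moved the ukulele string further from 230 Hz — it was already below the reference.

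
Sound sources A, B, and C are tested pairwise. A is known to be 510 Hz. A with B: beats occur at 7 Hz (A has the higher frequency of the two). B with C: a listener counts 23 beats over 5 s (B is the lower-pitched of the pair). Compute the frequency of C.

B is below A, so f_B = 510 − 7 = 503 Hz.
B–C: Beat frequency = 23/5 = 4.6 Hz.
C is above B, so f_C = 503 + 4.6 = 507.6 Hz.

507.6 Hz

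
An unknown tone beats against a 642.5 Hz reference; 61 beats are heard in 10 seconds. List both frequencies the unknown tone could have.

636.4 Hz or 648.6 Hz

Beat frequency = 61/10 = 6.1 Hz.
|f − 642.5| = 6.1, so f = 642.5 ± 6.1.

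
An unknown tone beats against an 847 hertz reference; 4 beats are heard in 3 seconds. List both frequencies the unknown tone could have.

Beat frequency = 4/3 = 1.3333 Hz.
|f − 847| = 1.3333, so f = 847 ± 1.3333.

845.6667 Hz or 848.3333 Hz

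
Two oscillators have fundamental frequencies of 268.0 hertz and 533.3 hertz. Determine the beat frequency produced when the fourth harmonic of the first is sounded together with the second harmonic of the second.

5.4 Hz

Fourth harmonic of the first: 4·268.0 = 1072.0 Hz.
Second harmonic of the second: 2·533.3 = 1066.6 Hz.
f_beat = |1072.0 − 1066.6| = 5.4 Hz.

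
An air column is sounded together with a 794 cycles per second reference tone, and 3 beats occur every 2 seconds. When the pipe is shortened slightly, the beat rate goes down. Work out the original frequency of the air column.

Beat frequency = 3/2 = 1.5 Hz.
|f − 794| = 1.5, so the air column was at either 792.5 Hz or 795.5 Hz.
A shorter pipe has a higher fundamental; the adjustment raises the air column's frequency.
The beat rate fell, so the adjustment moved the air column toward 794 Hz — it must have started below the reference.

792.5 Hz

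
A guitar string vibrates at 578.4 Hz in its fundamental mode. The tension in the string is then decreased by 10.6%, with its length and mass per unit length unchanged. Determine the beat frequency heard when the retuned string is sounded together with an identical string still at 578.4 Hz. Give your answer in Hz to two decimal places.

31.51 Hz

For a string, f ∝ √T, so the new frequency is 578.4·√0.894 = 546.8863 Hz.
f_beat = |546.8863 − 578.4| = 31.51 Hz.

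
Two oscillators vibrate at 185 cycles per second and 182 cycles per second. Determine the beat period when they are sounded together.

0.333 s

f_beat = |185 − 182| = 3 Hz.
Beat period T = 1 / f_beat = 1 / 3 s.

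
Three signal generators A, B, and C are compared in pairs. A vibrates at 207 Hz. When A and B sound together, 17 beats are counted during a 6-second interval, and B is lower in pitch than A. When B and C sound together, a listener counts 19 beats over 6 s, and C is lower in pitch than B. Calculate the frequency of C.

201 Hz

A–B: Beat frequency = 17/6 = 2.8333 Hz.
B is below A, so f_B = 207 − 2.8333 = 204.1667 Hz.
B–C: Beat frequency = 19/6 = 3.1667 Hz.
C is below B, so f_C = 204.1667 − 3.1667 = 201 Hz.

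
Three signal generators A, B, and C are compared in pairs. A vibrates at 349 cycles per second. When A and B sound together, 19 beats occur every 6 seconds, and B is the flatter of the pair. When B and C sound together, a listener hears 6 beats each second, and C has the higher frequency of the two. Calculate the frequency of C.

A–B: Beat frequency = 19/6 = 3.1667 Hz.
B is below A, so f_B = 349 − 3.1667 = 345.8333 Hz.
C is above B, so f_C = 345.8333 + 6 = 351.8333 Hz.

351.8333 Hz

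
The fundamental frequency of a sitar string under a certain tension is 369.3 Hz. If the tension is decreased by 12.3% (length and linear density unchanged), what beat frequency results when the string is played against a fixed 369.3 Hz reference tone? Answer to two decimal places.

23.46 Hz

For a string, f ∝ √T, so the new frequency is 369.3·√0.877 = 345.8431 Hz.
f_beat = |345.8431 − 369.3| = 23.46 Hz.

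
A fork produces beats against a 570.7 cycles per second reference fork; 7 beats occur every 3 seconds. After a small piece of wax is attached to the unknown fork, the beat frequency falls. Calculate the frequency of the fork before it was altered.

Beat frequency = 7/3 = 2.3333 Hz.
|f − 570.7| = 2.3333, so the fork was at either 568.3667 Hz or 573.0333 Hz.
Loading a fork with wax lowers its frequency; the adjustment lowers the fork's frequency.
The beat rate fell, so the adjustment moved the fork toward 570.7 Hz — it must have started above the reference.

573.0333 Hz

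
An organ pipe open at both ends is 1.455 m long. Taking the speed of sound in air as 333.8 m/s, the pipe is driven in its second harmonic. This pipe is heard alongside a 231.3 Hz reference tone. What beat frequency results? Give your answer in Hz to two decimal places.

Open pipe: f_n = n·v/(2L) = 2·333.8/(2·1.455) = 229.4158 Hz.
f_beat = |229.4158 − 231.3| = 1.88 Hz.

1.88 Hz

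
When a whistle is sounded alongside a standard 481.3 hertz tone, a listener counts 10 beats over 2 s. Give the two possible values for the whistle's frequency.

Beat frequency = 10/2 = 5 Hz.
|f − 481.3| = 5, so f = 481.3 ± 5.

476.3 Hz or 486.3 Hz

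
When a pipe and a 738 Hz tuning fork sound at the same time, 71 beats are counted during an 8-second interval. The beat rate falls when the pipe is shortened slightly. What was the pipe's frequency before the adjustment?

729.125 Hz

Beat frequency = 71/8 = 8.875 Hz.
|f − 738| = 8.875, so the pipe was at either 729.125 Hz or 746.875 Hz.
A shorter pipe has a higher fundamental; the adjustment raises the pipe's frequency.
The beat rate fell, so the adjustment moved the pipe toward 738 Hz — it must have started below the reference.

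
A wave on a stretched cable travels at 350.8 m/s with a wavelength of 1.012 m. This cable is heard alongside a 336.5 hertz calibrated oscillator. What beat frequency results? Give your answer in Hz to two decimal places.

10.14 Hz

Source frequency f = v/λ = 350.8/1.012 = 346.6403 Hz.
f_beat = |346.6403 − 336.5| = 10.14 Hz.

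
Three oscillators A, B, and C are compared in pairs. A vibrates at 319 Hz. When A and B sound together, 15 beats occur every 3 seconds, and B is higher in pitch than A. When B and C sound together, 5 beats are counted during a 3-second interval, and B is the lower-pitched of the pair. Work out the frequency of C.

A–B: Beat frequency = 15/3 = 5 Hz.
B is above A, so f_B = 319 + 5 = 324 Hz.
B–C: Beat frequency = 5/3 = 1.6667 Hz.
C is above B, so f_C = 324 + 1.6667 = 325.6667 Hz.

325.6667 Hz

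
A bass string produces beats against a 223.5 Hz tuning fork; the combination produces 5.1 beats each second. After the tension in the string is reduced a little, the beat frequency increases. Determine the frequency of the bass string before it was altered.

218.4 Hz

|f − 223.5| = 5.1, so the bass string was at either 218.4 Hz or 228.6 Hz.
Lower tension means lower frequency; the adjustment lowers the bass string's frequency.
The beat rate rose, so the adjustment moved the bass string further from 223.5 Hz — it was already below the reference.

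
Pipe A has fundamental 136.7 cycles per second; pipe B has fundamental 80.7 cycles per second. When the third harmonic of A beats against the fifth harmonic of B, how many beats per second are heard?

Third harmonic of the first: 3·136.7 = 410.1 Hz.
Fifth harmonic of the second: 5·80.7 = 403.5 Hz.
f_beat = |410.1 − 403.5| = 6.6 Hz.

6.6 Hz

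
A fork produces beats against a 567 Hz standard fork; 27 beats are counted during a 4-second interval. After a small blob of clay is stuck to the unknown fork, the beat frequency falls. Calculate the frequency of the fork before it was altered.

573.75 Hz

Beat frequency = 27/4 = 6.75 Hz.
|f − 567| = 6.75, so the fork was at either 560.25 Hz or 573.75 Hz.
Adding mass to a fork lowers its frequency; the adjustment lowers the fork's frequency.
The beat rate fell, so the adjustment moved the fork toward 567 Hz — it must have started above the reference.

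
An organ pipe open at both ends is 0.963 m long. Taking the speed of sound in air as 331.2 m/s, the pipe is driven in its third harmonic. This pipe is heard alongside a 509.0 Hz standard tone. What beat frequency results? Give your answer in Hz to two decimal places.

Open pipe: f_n = n·v/(2L) = 3·331.2/(2·0.963) = 515.8879 Hz.
f_beat = |515.8879 − 509.0| = 6.89 Hz.

6.89 Hz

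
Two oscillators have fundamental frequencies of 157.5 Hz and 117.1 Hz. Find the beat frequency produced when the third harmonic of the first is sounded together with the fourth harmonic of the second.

Third harmonic of the first: 3·157.5 = 472.5 Hz.
Fourth harmonic of the second: 4·117.1 = 468.4 Hz.
f_beat = |472.5 − 468.4| = 4.1 Hz.

4.1 Hz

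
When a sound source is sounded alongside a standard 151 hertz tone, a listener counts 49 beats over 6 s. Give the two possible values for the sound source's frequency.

142.8333 Hz or 159.1667 Hz

Beat frequency = 49/6 = 8.1667 Hz.
|f − 151| = 8.1667, so f = 151 ± 8.1667.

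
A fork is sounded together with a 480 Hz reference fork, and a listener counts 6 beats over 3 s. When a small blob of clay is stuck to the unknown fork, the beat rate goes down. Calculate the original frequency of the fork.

Beat frequency = 6/3 = 2 Hz.
|f − 480| = 2, so the fork was at either 478 Hz or 482 Hz.
Adding mass to a fork lowers its frequency; the adjustment lowers the fork's frequency.
The beat rate fell, so the adjustment moved the fork toward 480 Hz — it must have started above the reference.

482 Hz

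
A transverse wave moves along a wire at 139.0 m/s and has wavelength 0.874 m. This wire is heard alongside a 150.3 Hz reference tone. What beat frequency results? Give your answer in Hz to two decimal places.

Source frequency f = v/λ = 139.0/0.874 = 159.0389 Hz.
f_beat = |159.0389 − 150.3| = 8.74 Hz.

8.74 Hz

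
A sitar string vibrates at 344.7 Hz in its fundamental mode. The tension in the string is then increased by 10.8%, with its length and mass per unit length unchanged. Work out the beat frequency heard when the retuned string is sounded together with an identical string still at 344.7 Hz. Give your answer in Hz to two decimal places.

18.14 Hz

For a string, f ∝ √T, so the new frequency is 344.7·√1.108 = 362.8367 Hz.
f_beat = |362.8367 − 344.7| = 18.14 Hz.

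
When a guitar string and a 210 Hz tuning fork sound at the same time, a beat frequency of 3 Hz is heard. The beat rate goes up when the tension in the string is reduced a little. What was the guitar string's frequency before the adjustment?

|f − 210| = 3, so the guitar string was at either 207 Hz or 213 Hz.
Lower tension means lower frequency; the adjustment lowers the guitar string's frequency.
The beat rate rose, so the adjustment moved the guitar string further from 210 Hz — it was already below the reference.

207 Hz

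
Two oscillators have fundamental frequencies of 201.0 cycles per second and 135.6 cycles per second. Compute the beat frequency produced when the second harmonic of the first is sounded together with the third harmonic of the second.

Second harmonic of the first: 2·201.0 = 402.0 Hz.
Third harmonic of the second: 3·135.6 = 406.8 Hz.
f_beat = |402.0 − 406.8| = 4.8 Hz.

4.8 Hz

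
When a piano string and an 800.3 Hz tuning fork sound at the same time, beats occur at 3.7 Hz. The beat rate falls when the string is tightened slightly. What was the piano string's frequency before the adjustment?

796.6 Hz

|f − 800.3| = 3.7, so the piano string was at either 796.6 Hz or 804 Hz.
Increasing tension raises a string's frequency; the adjustment raises the piano string's frequency.
The beat rate fell, so the adjustment moved the piano string toward 800.3 Hz — it must have started below the reference.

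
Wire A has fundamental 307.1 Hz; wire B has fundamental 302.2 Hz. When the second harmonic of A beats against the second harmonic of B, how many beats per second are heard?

9.8 Hz

Second harmonic of the first: 2·307.1 = 614.2 Hz.
Second harmonic of the second: 2·302.2 = 604.4 Hz.
f_beat = |614.2 − 604.4| = 9.8 Hz.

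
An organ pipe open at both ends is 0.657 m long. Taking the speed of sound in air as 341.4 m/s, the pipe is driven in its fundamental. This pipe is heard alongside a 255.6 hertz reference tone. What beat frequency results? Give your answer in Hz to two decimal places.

4.22 Hz

Open pipe: f_n = n·v/(2L) = 1·341.4/(2·0.657) = 259.8174 Hz.
f_beat = |259.8174 − 255.6| = 4.22 Hz.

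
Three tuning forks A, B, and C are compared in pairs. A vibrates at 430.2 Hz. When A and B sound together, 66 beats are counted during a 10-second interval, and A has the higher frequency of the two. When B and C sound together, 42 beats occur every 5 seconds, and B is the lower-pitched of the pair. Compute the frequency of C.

A–B: Beat frequency = 66/10 = 6.6 Hz.
B is below A, so f_B = 430.2 − 6.6 = 423.6 Hz.
B–C: Beat frequency = 42/5 = 8.4 Hz.
C is above B, so f_C = 423.6 + 8.4 = 432 Hz.

432 Hz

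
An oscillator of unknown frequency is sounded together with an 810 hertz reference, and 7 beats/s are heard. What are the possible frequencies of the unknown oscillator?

803 Hz or 817 Hz

|f − 810| = 7, so f = 810 ± 7.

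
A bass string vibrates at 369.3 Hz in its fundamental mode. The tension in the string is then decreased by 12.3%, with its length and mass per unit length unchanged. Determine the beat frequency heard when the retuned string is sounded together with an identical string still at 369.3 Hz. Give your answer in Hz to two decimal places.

For a string, f ∝ √T, so the new frequency is 369.3·√0.877 = 345.8431 Hz.
f_beat = |345.8431 − 369.3| = 23.46 Hz.

23.46 Hz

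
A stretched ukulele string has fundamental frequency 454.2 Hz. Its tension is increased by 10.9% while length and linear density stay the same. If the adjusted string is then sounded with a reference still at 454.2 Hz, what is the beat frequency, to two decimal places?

For a string, f ∝ √T, so the new frequency is 454.2·√1.109 = 478.3138 Hz.
f_beat = |478.3138 − 454.2| = 24.11 Hz.

24.11 Hz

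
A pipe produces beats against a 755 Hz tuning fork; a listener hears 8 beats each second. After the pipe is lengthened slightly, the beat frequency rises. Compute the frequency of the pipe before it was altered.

|f − 755| = 8, so the pipe was at either 747 Hz or 763 Hz.
A longer pipe has a lower fundamental; the adjustment lowers the pipe's frequency.
The beat rate rose, so the adjustment moved the pipe further from 755 Hz — it was already below the reference.

747 Hz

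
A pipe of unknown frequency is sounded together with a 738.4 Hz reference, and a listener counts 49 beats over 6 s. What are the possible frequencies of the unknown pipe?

730.2333 Hz or 746.5667 Hz

Beat frequency = 49/6 = 8.1667 Hz.
|f − 738.4| = 8.1667, so f = 738.4 ± 8.1667.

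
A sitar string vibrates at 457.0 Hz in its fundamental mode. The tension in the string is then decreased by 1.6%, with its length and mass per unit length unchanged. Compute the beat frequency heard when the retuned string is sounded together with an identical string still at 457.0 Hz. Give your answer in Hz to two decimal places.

3.67 Hz

For a string, f ∝ √T, so the new frequency is 457.0·√0.984 = 453.3293 Hz.
f_beat = |453.3293 − 457.0| = 3.67 Hz.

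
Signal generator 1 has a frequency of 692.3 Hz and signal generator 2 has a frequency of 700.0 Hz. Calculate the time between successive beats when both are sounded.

0.130 s

f_beat = |692.3 − 700.0| = 7.7 Hz.
Beat period T = 1 / f_beat = 1 / 7.7 s.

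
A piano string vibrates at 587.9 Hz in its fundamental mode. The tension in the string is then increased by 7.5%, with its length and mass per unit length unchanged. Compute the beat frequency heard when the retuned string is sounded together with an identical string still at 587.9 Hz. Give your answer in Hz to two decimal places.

For a string, f ∝ √T, so the new frequency is 587.9·√1.075 = 609.5477 Hz.
f_beat = |609.5477 − 587.9| = 21.65 Hz.

21.65 Hz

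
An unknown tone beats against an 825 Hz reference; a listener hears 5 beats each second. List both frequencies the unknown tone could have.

820 Hz or 830 Hz

|f − 825| = 5, so f = 825 ± 5.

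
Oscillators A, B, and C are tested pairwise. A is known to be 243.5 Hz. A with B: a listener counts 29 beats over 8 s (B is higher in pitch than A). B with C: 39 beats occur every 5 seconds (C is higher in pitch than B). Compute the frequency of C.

254.925 Hz

A–B: Beat frequency = 29/8 = 3.625 Hz.
B is above A, so f_B = 243.5 + 3.625 = 247.125 Hz.
B–C: Beat frequency = 39/5 = 7.8 Hz.
C is above B, so f_C = 247.125 + 7.8 = 254.925 Hz.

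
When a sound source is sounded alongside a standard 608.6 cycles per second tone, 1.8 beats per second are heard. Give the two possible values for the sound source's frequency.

|f − 608.6| = 1.8, so f = 608.6 ± 1.8.

606.8 Hz or 610.4 Hz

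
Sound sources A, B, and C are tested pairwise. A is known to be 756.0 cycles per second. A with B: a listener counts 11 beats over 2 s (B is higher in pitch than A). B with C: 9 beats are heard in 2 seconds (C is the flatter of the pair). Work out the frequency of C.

A–B: Beat frequency = 11/2 = 5.5 Hz.
B is above A, so f_B = 756.0 + 5.5 = 761.5 Hz.
B–C: Beat frequency = 9/2 = 4.5 Hz.
C is below B, so f_C = 761.5 − 4.5 = 757 Hz.

757 Hz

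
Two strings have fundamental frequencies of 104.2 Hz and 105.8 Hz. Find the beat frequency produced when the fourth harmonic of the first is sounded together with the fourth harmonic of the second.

Fourth harmonic of the first: 4·104.2 = 416.8 Hz.
Fourth harmonic of the second: 4·105.8 = 423.2 Hz.
f_beat = |416.8 − 423.2| = 6.4 Hz.

6.4 Hz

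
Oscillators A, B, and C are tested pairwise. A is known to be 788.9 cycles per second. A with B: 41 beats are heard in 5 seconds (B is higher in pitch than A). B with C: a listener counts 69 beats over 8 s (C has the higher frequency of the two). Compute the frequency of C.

A–B: Beat frequency = 41/5 = 8.2 Hz.
B is above A, so f_B = 788.9 + 8.2 = 797.1 Hz.
B–C: Beat frequency = 69/8 = 8.625 Hz.
C is above B, so f_C = 797.1 + 8.625 = 805.725 Hz.

805.725 Hz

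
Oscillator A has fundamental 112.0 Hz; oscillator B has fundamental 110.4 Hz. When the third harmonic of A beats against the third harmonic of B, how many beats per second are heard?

Third harmonic of the first: 3·112.0 = 336.0 Hz.
Third harmonic of the second: 3·110.4 = 331.2 Hz.
f_beat = |336.0 − 331.2| = 4.8 Hz.

4.8 Hz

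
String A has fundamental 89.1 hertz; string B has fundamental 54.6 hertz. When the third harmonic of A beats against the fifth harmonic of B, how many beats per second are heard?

5.7 Hz

Third harmonic of the first: 3·89.1 = 267.3 Hz.
Fifth harmonic of the second: 5·54.6 = 273.0 Hz.
f_beat = |267.3 − 273.0| = 5.7 Hz.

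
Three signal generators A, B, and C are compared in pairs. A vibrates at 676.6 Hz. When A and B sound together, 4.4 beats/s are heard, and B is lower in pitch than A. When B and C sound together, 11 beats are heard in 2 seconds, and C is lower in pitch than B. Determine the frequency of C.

B is below A, so f_B = 676.6 − 4.4 = 672.2 Hz.
B–C: Beat frequency = 11/2 = 5.5 Hz.
C is below B, so f_C = 672.2 − 5.5 = 666.7 Hz.

666.7 Hz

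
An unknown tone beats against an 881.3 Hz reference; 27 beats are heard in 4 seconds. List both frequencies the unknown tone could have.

874.55 Hz or 888.05 Hz

Beat frequency = 27/4 = 6.75 Hz.
|f − 881.3| = 6.75, so f = 881.3 ± 6.75.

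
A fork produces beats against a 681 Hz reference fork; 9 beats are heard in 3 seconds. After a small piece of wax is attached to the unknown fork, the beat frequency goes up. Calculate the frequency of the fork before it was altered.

Beat frequency = 9/3 = 3 Hz.
|f − 681| = 3, so the fork was at either 678 Hz or 684 Hz.
Loading a fork with wax lowers its frequency; the adjustment lowers the fork's frequency.
The beat rate rose, so the adjustment moved the fork further from 681 Hz — it was already below the reference.

678 Hz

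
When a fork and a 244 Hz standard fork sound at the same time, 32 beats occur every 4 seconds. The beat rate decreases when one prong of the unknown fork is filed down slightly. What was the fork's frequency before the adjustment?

Beat frequency = 32/4 = 8 Hz.
|f − 244| = 8, so the fork was at either 236 Hz or 252 Hz.
Filing a prong removes mass and raises the fork's frequency; the adjustment raises the fork's frequency.
The beat rate fell, so the adjustment moved the fork toward 244 Hz — it must have started below the reference.

236 Hz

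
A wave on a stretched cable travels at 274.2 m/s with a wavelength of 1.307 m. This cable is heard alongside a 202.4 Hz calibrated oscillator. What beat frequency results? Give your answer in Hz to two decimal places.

Source frequency f = v/λ = 274.2/1.307 = 209.7934 Hz.
f_beat = |209.7934 − 202.4| = 7.39 Hz.

7.39 Hz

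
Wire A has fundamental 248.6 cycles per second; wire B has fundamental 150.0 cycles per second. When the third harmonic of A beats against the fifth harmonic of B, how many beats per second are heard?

Third harmonic of the first: 3·248.6 = 745.8 Hz.
Fifth harmonic of the second: 5·150.0 = 750.0 Hz.
f_beat = |745.8 − 750.0| = 4.2 Hz.

4.2 Hz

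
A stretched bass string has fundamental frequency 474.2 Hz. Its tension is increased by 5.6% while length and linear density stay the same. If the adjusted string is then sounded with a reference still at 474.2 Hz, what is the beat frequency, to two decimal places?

13.10 Hz

For a string, f ∝ √T, so the new frequency is 474.2·√1.056 = 487.2967 Hz.
f_beat = |487.2967 − 474.2| = 13.10 Hz.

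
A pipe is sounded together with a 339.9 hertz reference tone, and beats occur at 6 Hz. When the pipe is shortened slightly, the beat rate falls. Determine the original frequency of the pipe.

|f − 339.9| = 6, so the pipe was at either 333.9 Hz or 345.9 Hz.
A shorter pipe has a higher fundamental; the adjustment raises the pipe's frequency.
The beat rate fell, so the adjustment moved the pipe toward 339.9 Hz — it must have started below the reference.

333.9 Hz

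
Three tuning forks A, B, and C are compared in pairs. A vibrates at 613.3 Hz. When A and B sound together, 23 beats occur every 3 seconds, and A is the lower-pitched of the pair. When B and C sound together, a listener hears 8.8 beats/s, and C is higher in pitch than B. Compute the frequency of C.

A–B: Beat frequency = 23/3 = 7.6667 Hz.
B is above A, so f_B = 613.3 + 7.6667 = 620.9667 Hz.
C is above B, so f_C = 620.9667 + 8.8 = 629.7667 Hz.

629.7667 Hz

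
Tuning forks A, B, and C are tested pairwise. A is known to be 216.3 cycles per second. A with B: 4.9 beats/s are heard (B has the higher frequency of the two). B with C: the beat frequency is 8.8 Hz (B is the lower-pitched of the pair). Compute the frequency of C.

230 Hz

B is above A, so f_B = 216.3 + 4.9 = 221.2 Hz.
C is above B, so f_C = 221.2 + 8.8 = 230 Hz.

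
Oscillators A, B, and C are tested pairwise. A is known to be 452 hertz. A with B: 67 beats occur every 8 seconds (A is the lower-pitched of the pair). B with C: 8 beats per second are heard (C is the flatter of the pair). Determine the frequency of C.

452.375 Hz

A–B: Beat frequency = 67/8 = 8.375 Hz.
B is above A, so f_B = 452 + 8.375 = 460.375 Hz.
C is below B, so f_C = 460.375 − 8 = 452.375 Hz.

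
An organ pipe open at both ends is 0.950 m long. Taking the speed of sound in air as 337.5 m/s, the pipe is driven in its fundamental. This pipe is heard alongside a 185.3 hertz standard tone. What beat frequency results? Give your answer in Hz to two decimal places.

Open pipe: f_n = n·v/(2L) = 1·337.5/(2·0.950) = 177.6316 Hz.
f_beat = |177.6316 − 185.3| = 7.67 Hz.

7.67 Hz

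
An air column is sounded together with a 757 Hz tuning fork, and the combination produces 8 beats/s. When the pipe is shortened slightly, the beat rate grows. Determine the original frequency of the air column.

765 Hz

|f − 757| = 8, so the air column was at either 749 Hz or 765 Hz.
A shorter pipe has a higher fundamental; the adjustment raises the air column's frequency.
The beat rate rose, so the adjustment moved the air column further from 757 Hz — it was already above the reference.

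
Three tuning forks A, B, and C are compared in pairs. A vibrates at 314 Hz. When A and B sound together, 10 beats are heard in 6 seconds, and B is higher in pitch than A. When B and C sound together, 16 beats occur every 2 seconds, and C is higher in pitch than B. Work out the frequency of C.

323.6667 Hz

A–B: Beat frequency = 10/6 = 1.6667 Hz.
B is above A, so f_B = 314 + 1.6667 = 315.6667 Hz.
B–C: Beat frequency = 16/2 = 8 Hz.
C is above B, so f_C = 315.6667 + 8 = 323.6667 Hz.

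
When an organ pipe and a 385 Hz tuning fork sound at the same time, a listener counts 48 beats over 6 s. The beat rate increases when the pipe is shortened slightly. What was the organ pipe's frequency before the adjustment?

393 Hz

Beat frequency = 48/6 = 8 Hz.
|f − 385| = 8, so the organ pipe was at either 377 Hz or 393 Hz.
A shorter pipe has a higher fundamental; the adjustment raises the organ pipe's frequency.
The beat rate rose, so the adjustment moved the organ pipe further from 385 Hz — it was already above the reference.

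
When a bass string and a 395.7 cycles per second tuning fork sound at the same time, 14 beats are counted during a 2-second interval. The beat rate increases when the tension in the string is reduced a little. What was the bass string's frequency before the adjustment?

Beat frequency = 14/2 = 7 Hz.
|f − 395.7| = 7, so the bass string was at either 388.7 Hz or 402.7 Hz.
Lower tension means lower frequency; the adjustment lowers the bass string's frequency.
The beat rate rose, so the adjustment moved the bass string further from 395.7 Hz — it was already below the reference.

388.7 Hz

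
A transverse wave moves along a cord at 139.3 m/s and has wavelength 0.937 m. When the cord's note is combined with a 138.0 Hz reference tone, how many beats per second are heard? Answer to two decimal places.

Source frequency f = v/λ = 139.3/0.937 = 148.6660 Hz.
f_beat = |148.6660 − 138.0| = 10.67 Hz.

10.67 Hz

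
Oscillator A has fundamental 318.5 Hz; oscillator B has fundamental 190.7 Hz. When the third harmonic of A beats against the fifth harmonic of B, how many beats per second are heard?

Third harmonic of the first: 3·318.5 = 955.5 Hz.
Fifth harmonic of the second: 5·190.7 = 953.5 Hz.
f_beat = |955.5 − 953.5| = 2.0 Hz.

2.0 Hz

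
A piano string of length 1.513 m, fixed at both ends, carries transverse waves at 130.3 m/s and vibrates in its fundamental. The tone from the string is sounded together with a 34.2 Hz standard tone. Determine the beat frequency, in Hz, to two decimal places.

8.86 Hz

For a string fixed at both ends, f_n = n·v/(2L) = 1·130.3/(2·1.513) = 43.0601 Hz.
f_beat = |43.0601 − 34.2| = 8.86 Hz.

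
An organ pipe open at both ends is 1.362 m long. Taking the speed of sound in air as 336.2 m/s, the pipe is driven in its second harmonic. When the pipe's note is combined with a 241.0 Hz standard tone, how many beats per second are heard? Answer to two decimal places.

5.84 Hz

Open pipe: f_n = n·v/(2L) = 2·336.2/(2·1.362) = 246.8429 Hz.
f_beat = |246.8429 − 241.0| = 5.84 Hz.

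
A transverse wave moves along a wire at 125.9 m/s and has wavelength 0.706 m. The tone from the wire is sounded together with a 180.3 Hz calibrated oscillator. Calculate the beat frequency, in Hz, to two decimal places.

Source frequency f = v/λ = 125.9/0.706 = 178.3286 Hz.
f_beat = |178.3286 − 180.3| = 1.97 Hz.

1.97 Hz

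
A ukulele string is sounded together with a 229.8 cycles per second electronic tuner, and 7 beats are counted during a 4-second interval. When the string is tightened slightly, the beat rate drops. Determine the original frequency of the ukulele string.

Beat frequency = 7/4 = 1.75 Hz.
|f − 229.8| = 1.75, so the ukulele string was at either 228.05 Hz or 231.55 Hz.
Increasing tension raises a string's frequency; the adjustment raises the ukulele string's frequency.
The beat rate fell, so the adjustment moved the ukulele string toward 229.8 Hz — it must have started below the reference.

228.05 Hz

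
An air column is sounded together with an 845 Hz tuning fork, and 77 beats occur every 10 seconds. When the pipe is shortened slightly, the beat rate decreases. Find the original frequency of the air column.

837.3 Hz

Beat frequency = 77/10 = 7.7 Hz.
|f − 845| = 7.7, so the air column was at either 837.3 Hz or 852.7 Hz.
A shorter pipe has a higher fundamental; the adjustment raises the air column's frequency.
The beat rate fell, so the adjustment moved the air column toward 845 Hz — it must have started below the reference.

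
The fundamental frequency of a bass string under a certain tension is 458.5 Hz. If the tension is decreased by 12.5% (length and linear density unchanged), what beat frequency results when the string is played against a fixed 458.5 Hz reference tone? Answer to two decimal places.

29.61 Hz

For a string, f ∝ √T, so the new frequency is 458.5·√0.875 = 428.8875 Hz.
f_beat = |428.8875 − 458.5| = 29.61 Hz.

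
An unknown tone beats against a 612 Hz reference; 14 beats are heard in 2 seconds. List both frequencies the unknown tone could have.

Beat frequency = 14/2 = 7 Hz.
|f − 612| = 7, so f = 612 ± 7.

605 Hz or 619 Hz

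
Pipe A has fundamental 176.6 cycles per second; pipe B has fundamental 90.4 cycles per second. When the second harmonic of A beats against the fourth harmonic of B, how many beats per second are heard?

8.4 Hz

Second harmonic of the first: 2·176.6 = 353.2 Hz.
Fourth harmonic of the second: 4·90.4 = 361.6 Hz.
f_beat = |353.2 − 361.6| = 8.4 Hz.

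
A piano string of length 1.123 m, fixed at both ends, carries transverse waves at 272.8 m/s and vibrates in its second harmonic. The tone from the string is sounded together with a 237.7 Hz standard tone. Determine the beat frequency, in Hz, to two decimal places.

5.22 Hz

For a string fixed at both ends, f_n = n·v/(2L) = 2·272.8/(2·1.123) = 242.9207 Hz.
f_beat = |242.9207 − 237.7| = 5.22 Hz.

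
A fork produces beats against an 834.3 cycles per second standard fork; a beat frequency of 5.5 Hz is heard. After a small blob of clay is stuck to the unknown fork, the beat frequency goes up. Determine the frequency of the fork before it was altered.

|f − 834.3| = 5.5, so the fork was at either 828.8 Hz or 839.8 Hz.
Adding mass to a fork lowers its frequency; the adjustment lowers the fork's frequency.
The beat rate rose, so the adjustment moved the fork further from 834.3 Hz — it was already below the reference.

828.8 Hz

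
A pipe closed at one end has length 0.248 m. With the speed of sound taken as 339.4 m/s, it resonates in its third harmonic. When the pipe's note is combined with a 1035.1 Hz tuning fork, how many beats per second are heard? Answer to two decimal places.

Closed pipe (odd harmonics): f_n = n·v/(4L) = 3·339.4/(4·0.248) = 1026.4113 Hz.
f_beat = |1026.4113 − 1035.1| = 8.69 Hz.

8.69 Hz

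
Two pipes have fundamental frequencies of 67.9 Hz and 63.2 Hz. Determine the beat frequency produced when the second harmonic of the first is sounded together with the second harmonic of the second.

9.4 Hz

Second harmonic of the first: 2·67.9 = 135.8 Hz.
Second harmonic of the second: 2·63.2 = 126.4 Hz.
f_beat = |135.8 − 126.4| = 9.4 Hz.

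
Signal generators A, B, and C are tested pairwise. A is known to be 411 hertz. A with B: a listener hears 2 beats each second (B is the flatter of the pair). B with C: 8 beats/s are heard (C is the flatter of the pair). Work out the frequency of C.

B is below A, so f_B = 411 − 2 = 409 Hz.
C is below B, so f_C = 409 − 8 = 401 Hz.

401 Hz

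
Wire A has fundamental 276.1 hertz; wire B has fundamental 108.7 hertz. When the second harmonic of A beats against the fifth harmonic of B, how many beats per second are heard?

Second harmonic of the first: 2·276.1 = 552.2 Hz.
Fifth harmonic of the second: 5·108.7 = 543.5 Hz.
f_beat = |552.2 − 543.5| = 8.7 Hz.

8.7 Hz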